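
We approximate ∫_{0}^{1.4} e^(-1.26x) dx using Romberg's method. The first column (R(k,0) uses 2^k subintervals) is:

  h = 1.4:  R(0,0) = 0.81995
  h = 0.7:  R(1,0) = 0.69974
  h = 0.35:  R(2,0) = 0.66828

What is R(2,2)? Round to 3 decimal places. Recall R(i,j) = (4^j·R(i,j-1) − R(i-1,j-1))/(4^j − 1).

0.658

Richardson extrapolation on the trapezoidal column (denominator 4−1=3):
R(1,1) = 0.69974 + (0.69974 − 0.81995)/3 = 0.65967
R(2,1) = 0.66828 + (0.66828 − 0.69974)/3 = 0.65779
R(2,2) = 0.65779 + (0.65779 − 0.65967)/15 = 0.65766
(Column j=1 coincides with Simpson's rule on the same nodes.)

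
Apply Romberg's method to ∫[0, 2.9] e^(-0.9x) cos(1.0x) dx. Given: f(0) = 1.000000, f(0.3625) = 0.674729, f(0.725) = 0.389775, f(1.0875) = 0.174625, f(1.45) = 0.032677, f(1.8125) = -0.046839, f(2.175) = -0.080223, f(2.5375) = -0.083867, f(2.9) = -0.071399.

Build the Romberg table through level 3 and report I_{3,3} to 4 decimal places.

0.5425

I_{0,0} (trapezoid, 1 panel, h=2.9000): 1.346471
I_{1,0} (trapezoid, 2 panels, h=1.4500): 0.720617
I_{2,0} (trapezoid, 4 panels, h=0.7250): 0.584734
I_{3,0} (trapezoid, 8 panels, h=0.3625): 0.552877
I_{1,1} = 0.720617 + (0.720617 − 1.346471)/3 = 0.511999
I_{2,1} = 0.584734 + (0.584734 − 0.720617)/3 = 0.539440
I_{3,1} = 0.552877 + (0.552877 − 0.584734)/3 = 0.542258
I_{2,2} = 0.539440 + (0.539440 − 0.511999)/15 = 0.541269
I_{3,2} = 0.542258 + (0.542258 − 0.539440)/15 = 0.542446
I_{3,3} = 0.542446 + (0.542446 − 0.541269)/63 = 0.542465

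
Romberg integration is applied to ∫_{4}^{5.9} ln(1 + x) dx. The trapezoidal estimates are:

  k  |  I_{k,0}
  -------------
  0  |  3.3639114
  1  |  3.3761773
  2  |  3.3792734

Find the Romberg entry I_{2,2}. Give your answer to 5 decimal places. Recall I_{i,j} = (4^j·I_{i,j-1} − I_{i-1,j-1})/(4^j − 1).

3.38031

I_{1,1} = (4·3.3761773 − 3.3639114) / 3 = 3.3802659
I_{2,1} = (4·3.3792734 − 3.3761773) / 3 = 3.3803054
I_{2,2} = 3.3803054 + (3.3803054 − 3.3802659)/15 = 3.3803080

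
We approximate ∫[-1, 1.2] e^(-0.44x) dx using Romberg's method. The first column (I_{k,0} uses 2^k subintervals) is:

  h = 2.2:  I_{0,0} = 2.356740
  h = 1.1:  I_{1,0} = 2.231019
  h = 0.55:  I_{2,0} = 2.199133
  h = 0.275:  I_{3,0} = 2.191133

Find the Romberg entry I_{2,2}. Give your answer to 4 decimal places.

2.1885

I_{1,1} = (4·2.231019 − 2.356740) / 3 = 2.189112
I_{2,1} = 2.199133 + (2.199133 − 2.231019)/3 = 2.188504
I_{2,2} = (16·2.188504 − 2.189112) / 15 = 2.188463
(Column j=1 coincides with Simpson's rule on the same nodes.)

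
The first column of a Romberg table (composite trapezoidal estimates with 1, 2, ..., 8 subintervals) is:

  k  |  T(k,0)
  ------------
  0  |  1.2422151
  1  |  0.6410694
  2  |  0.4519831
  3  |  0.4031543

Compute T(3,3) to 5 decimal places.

Richardson extrapolation on the trapezoidal column (denominator 4−1=3):
T(1,1) = (4·0.6410694 − 1.2422151) / 3 = 0.4406875
T(2,1) = 0.4519831 + (0.4519831 − 0.6410694)/3 = 0.3889543
T(3,1) = 0.4031543 + (0.4031543 − 0.4519831)/3 = 0.3868780
T(2,2) = 0.3889543 + (0.3889543 − 0.4406875)/15 = 0.3855054
T(3,2) = 0.3868780 + (0.3868780 − 0.3889543)/15 = 0.3867396
T(3,3) = 0.3867396 + (0.3867396 − 0.3855054)/63 = 0.3867592
(Column j=1 coincides with Simpson's rule on the same nodes.)

0.38676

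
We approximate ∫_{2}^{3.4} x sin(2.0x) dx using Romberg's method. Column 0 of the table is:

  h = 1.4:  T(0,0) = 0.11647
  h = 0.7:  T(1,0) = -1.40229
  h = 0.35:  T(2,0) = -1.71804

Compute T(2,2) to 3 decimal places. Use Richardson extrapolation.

Richardson extrapolation on the trapezoidal column (denominator 4−1=3):
T(1,1) = (4·(-1.40229) − 0.11647) / 3 = -1.90854
T(2,1) = (4·(-1.71804) − (-1.40229)) / 3 = -1.82329
T(2,2) = (16·(-1.82329) − (-1.90854)) / 15 = -1.81761
(Column j=1 coincides with Simpson's rule on the same nodes.)

-1.818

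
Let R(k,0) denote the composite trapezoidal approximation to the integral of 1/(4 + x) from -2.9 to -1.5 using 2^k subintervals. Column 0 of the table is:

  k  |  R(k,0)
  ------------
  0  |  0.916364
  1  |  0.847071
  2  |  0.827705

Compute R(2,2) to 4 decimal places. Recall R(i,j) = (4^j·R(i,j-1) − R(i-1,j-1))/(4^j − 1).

0.8211

Richardson extrapolation on the trapezoidal column (denominator 4−1=3):
R(1,1) = 0.847071 + (0.847071 − 0.916364)/3 = 0.823973
R(2,1) = (4·0.827705 − 0.847071) / 3 = 0.821250
R(2,2) = (16·0.821250 − 0.823973) / 15 = 0.821068
(Column j=1 coincides with Simpson's rule on the same nodes.)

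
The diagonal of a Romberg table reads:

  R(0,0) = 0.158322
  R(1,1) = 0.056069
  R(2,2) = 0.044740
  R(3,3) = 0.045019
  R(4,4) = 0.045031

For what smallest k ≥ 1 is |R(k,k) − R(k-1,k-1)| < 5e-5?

k = 4

|R(1,1) − R(0,0)| = 0.102253 ≥ 5e-5
|R(2,2) − R(1,1)| = 0.011329 ≥ 5e-5
|R(3,3) − R(2,2)| = 0.000279 ≥ 5e-5
|R(4,4) − R(3,3)| = 0.000012 < 5e-5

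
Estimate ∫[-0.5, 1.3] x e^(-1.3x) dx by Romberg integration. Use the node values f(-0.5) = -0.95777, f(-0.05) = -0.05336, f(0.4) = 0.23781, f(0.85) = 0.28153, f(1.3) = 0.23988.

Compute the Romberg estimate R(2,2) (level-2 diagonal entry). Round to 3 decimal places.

R(0,0) (trapezoid, 1 panel, h=1.8000): -0.64610
R(1,0) (trapezoid, 2 panels, h=0.9000): -0.10902
R(2,0) (trapezoid, 4 panels, h=0.4500): 0.04817
R(1,1) = -0.10902 + (-0.10902 − (-0.64610))/3 = 0.07001
R(2,1) = 0.04817 + (0.04817 − (-0.10902))/3 = 0.10057
R(2,2) = 0.10057 + (0.10057 − 0.07001)/15 = 0.10261

0.103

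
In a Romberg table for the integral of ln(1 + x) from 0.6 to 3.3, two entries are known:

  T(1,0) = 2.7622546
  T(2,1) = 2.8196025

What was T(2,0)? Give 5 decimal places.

From T(2,1) = (4·T(2,0) − T(1,0))/3, solve for T(2,0):
4·T(2,0) = 3·2.8196025 + 2.7622546 = 11.2210621
T(2,0) = 2.8052655

2.80527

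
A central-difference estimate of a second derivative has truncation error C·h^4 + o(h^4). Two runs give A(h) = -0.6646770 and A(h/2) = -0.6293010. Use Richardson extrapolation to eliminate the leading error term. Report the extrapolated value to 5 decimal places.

Extrapolated value = (16·A(h/2) − A(h)) / (16 − 1)
= (16·(-0.6293010) − (-0.6646770)) / 15
= -9.4041390 / 15 = -0.6269426

-0.62694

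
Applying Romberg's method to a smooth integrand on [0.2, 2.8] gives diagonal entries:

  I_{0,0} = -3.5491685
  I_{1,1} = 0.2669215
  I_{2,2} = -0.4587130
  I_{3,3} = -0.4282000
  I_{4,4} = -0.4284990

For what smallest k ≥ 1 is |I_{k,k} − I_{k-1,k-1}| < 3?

k = 2

|I_{1,1} − I_{0,0}| = 3.8160900 ≥ 3
|I_{2,2} − I_{1,1}| = 0.7256345 < 3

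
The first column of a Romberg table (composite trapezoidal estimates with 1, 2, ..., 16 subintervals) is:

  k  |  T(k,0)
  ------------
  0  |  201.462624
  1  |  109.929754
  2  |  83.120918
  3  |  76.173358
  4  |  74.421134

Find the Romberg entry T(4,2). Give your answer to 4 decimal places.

73.8357

T(3,1) = 76.173358 + (76.173358 − 83.120918)/3 = 73.857505
T(4,1) = (4·74.421134 − 76.173358) / 3 = 73.837059
T(4,2) = 73.837059 + (73.837059 − 73.857505)/15 = 73.835696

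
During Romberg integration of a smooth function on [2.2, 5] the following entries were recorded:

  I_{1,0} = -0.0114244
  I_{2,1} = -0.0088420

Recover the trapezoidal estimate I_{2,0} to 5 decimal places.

From I_{2,1} = (4·I_{2,0} − I_{1,0})/3, solve for I_{2,0}:
4·I_{2,0} = 3·(-0.0088420) + (-0.0114244) = -0.0379504
I_{2,0} = -0.0094876

-0.00949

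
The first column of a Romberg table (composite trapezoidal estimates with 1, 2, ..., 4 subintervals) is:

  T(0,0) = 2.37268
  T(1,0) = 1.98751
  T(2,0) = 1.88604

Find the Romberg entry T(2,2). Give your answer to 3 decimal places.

T(1,1) = 1.98751 + (1.98751 − 2.37268)/3 = 1.85912
T(2,1) = (4·1.88604 − 1.98751) / 3 = 1.85222
T(2,2) = (16·1.85222 − 1.85912) / 15 = 1.85176

1.852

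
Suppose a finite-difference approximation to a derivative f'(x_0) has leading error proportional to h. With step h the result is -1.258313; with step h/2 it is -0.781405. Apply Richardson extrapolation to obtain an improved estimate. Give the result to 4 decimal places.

-0.3045

Extrapolated value = (2·A(h/2) − A(h)) / (2 − 1)
= (2·(-0.781405) − (-1.258313)) / 1
= -0.304497 / 1 = -0.304497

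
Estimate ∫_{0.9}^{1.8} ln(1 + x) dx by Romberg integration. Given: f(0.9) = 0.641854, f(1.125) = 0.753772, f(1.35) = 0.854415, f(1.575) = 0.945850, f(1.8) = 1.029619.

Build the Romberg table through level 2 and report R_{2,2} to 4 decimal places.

0.7634

R_{0,0} (trapezoid, 1 panel, h=0.9000): 0.752163
R_{1,0} (trapezoid, 2 panels, h=0.4500): 0.760568
R_{2,0} (trapezoid, 4 panels, h=0.2250): 0.762699
R_{1,1} = 0.760568 + (0.760568 − 0.752163)/3 = 0.763370
R_{2,1} = 0.762699 + (0.762699 − 0.760568)/3 = 0.763409
R_{2,2} = 0.763409 + (0.763409 − 0.763370)/15 = 0.763412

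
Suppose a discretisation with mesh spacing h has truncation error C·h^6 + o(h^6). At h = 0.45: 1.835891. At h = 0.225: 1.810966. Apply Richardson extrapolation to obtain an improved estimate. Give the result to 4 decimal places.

1.8106

The leading error scales as h^6; refining by a factor of 2 reduces it by 2^6 = 64.
Extrapolated value = (64·A(h/2) − A(h)) / (64 − 1)
= (64·1.810966 − 1.835891) / 63
= 114.065933 / 63 = 1.810570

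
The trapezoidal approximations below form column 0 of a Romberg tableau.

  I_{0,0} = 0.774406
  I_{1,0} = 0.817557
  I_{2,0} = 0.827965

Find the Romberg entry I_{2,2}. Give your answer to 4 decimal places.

0.8314

I_{1,1} = (4·0.817557 − 0.774406) / 3 = 0.831941
I_{2,1} = (4·0.827965 − 0.817557) / 3 = 0.831434
I_{2,2} = (16·0.831434 − 0.831941) / 15 = 0.831400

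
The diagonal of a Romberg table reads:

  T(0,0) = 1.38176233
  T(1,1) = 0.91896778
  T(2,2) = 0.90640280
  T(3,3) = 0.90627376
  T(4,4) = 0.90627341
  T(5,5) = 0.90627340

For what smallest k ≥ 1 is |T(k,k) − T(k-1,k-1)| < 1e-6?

|T(1,1) − T(0,0)| = 0.46279455 ≥ 1e-6
|T(2,2) − T(1,1)| = 0.01256498 ≥ 1e-6
|T(3,3) − T(2,2)| = 0.00012904 ≥ 1e-6
|T(4,4) − T(3,3)| = 0.00000035 < 1e-6

k = 4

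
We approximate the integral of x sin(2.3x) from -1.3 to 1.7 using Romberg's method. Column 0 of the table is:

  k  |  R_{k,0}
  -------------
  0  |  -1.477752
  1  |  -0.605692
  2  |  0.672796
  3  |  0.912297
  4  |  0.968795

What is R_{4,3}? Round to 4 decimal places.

0.9874

Richardson extrapolation on the trapezoidal column (denominator 4−1=3):
R_{2,1} = (4·0.672796 − (-0.605692)) / 3 = 1.098959
R_{3,1} = (4·0.912297 − 0.672796) / 3 = 0.992131
R_{4,1} = 0.968795 + (0.968795 − 0.912297)/3 = 0.987628
R_{3,2} = 0.992131 + (0.992131 − 1.098959)/15 = 0.985009
R_{4,2} = 0.987628 + (0.987628 − 0.992131)/15 = 0.987328
R_{4,3} = (64·0.987328 − 0.985009) / 63 = 0.987365
(Column j=1 coincides with Simpson's rule on the same nodes.)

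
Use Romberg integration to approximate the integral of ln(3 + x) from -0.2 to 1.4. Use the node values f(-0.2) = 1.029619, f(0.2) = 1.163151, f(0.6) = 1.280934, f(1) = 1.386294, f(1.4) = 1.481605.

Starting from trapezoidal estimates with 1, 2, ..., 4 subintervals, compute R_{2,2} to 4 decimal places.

R_{0,0} (trapezoid, 1 panel, h=1.6000): 2.008979
R_{1,0} (trapezoid, 2 panels, h=0.8000): 2.029237
R_{2,0} (trapezoid, 4 panels, h=0.4000): 2.034396
R_{1,1} = 2.029237 + (2.029237 − 2.008979)/3 = 2.035990
R_{2,1} = 2.034396 + (2.034396 − 2.029237)/3 = 2.036116
R_{2,2} = 2.036116 + (2.036116 − 2.035990)/15 = 2.036124

2.0361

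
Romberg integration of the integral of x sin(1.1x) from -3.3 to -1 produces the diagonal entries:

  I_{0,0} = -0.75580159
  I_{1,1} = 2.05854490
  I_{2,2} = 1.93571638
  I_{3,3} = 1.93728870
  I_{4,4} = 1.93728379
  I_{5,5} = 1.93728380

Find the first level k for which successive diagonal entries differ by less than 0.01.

k = 3

|I_{1,1} − I_{0,0}| = 2.81434649 ≥ 0.01
|I_{2,2} − I_{1,1}| = 0.12282852 ≥ 0.01
|I_{3,3} − I_{2,2}| = 0.00157232 < 0.01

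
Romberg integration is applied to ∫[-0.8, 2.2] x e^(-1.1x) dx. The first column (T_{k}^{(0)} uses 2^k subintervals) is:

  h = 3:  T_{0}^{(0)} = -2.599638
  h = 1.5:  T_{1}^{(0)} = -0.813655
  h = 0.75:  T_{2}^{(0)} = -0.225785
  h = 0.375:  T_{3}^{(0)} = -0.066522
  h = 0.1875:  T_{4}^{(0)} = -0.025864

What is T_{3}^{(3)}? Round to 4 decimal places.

Richardson extrapolation on the trapezoidal column (denominator 4−1=3):
T_{1}^{(1)} = (4·(-0.813655) − (-2.599638)) / 3 = -0.218327
T_{2}^{(1)} = (4·(-0.225785) − (-0.813655)) / 3 = -0.029828
T_{3}^{(1)} = -0.066522 + (-0.066522 − (-0.225785))/3 = -0.013434
T_{2}^{(2)} = (16·(-0.029828) − (-0.218327)) / 15 = -0.017261
T_{3}^{(2)} = -0.013434 + (-0.013434 − (-0.029828))/15 = -0.012341
T_{3}^{(3)} = -0.012341 + (-0.012341 − (-0.017261))/63 = -0.012263
(Column j=1 coincides with Simpson's rule on the same nodes.)

-0.0123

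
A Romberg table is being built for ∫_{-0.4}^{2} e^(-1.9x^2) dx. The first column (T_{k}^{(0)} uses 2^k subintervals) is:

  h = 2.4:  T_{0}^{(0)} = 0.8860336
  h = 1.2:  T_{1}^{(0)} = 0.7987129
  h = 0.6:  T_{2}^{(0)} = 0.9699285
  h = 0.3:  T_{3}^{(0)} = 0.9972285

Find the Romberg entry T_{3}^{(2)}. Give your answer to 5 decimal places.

T_{2}^{(1)} = 0.9699285 + (0.9699285 − 0.7987129)/3 = 1.0270004
T_{3}^{(1)} = (4·0.9972285 − 0.9699285) / 3 = 1.0063285
T_{3}^{(2)} = (16·1.0063285 − 1.0270004) / 15 = 1.0049504

1.00495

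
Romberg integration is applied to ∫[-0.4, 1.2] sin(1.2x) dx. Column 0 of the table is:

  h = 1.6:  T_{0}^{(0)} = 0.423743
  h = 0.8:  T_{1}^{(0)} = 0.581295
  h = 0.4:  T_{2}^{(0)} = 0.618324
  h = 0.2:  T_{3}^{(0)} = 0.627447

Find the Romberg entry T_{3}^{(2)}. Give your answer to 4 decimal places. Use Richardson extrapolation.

T_{2}^{(1)} = 0.618324 + (0.618324 − 0.581295)/3 = 0.630667
T_{3}^{(1)} = 0.627447 + (0.627447 − 0.618324)/3 = 0.630488
T_{3}^{(2)} = 0.630488 + (0.630488 − 0.630667)/15 = 0.630476

0.6305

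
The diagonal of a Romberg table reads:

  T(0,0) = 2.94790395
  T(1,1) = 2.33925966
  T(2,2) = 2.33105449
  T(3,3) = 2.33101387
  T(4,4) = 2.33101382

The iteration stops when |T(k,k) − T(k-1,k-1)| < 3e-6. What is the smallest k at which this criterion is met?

|T(1,1) − T(0,0)| = 0.60864429 ≥ 3e-6
|T(2,2) − T(1,1)| = 0.00820517 ≥ 3e-6
|T(3,3) − T(2,2)| = 0.00004062 ≥ 3e-6
|T(4,4) − T(3,3)| = 0.00000005 < 3e-6

k = 4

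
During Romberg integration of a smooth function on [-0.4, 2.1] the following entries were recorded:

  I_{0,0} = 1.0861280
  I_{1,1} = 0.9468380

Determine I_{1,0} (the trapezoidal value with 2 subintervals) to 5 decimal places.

0.98166

From I_{1,1} = (4·I_{1,0} − I_{0,0})/3, solve for I_{1,0}:
4·I_{1,0} = 3·0.9468380 + 1.0861280 = 3.9266420
I_{1,0} = 0.9816605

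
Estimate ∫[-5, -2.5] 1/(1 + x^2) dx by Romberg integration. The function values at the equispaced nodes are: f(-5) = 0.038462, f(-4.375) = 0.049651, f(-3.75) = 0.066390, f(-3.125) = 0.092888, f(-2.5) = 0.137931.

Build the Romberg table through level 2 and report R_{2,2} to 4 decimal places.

R_{0,0} (trapezoid, 1 panel, h=2.5000): 0.220491
R_{1,0} (trapezoid, 2 panels, h=1.2500): 0.193233
R_{2,0} (trapezoid, 4 panels, h=0.6250): 0.185703
R_{1,1} = 0.193233 + (0.193233 − 0.220491)/3 = 0.184147
R_{2,1} = 0.185703 + (0.185703 − 0.193233)/3 = 0.183193
R_{2,2} = 0.183193 + (0.183193 − 0.184147)/15 = 0.183129

0.1831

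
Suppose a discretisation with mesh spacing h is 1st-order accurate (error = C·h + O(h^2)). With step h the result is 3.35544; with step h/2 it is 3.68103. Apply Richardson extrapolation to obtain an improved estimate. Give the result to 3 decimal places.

4.007

The leading error scales as h; refining by a factor of 2 reduces it by 2^1 = 2.
Extrapolated value = (2·A(h/2) − A(h)) / (2 − 1)
= (2·3.68103 − 3.35544) / 1
= 4.00662 / 1 = 4.00662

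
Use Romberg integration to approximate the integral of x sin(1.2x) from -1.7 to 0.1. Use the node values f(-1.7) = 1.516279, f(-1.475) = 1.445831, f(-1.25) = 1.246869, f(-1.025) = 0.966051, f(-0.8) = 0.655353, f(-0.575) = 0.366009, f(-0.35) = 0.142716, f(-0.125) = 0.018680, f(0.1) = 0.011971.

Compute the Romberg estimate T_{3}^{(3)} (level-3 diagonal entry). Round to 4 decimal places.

1.2604

T_{0}^{(0)} (trapezoid, 1 panel, h=1.8000): 1.375425
T_{1}^{(0)} (trapezoid, 2 panels, h=0.9000): 1.277530
T_{2}^{(0)} (trapezoid, 4 panels, h=0.4500): 1.264078
T_{3}^{(0)} (trapezoid, 8 panels, h=0.2250): 1.261268
T_{1}^{(1)} = 1.277530 + (1.277530 − 1.375425)/3 = 1.244898
T_{2}^{(1)} = 1.264078 + (1.264078 − 1.277530)/3 = 1.259594
T_{3}^{(1)} = 1.261268 + (1.261268 − 1.264078)/3 = 1.260331
T_{2}^{(2)} = 1.259594 + (1.259594 − 1.244898)/15 = 1.260574
T_{3}^{(2)} = 1.260331 + (1.260331 − 1.259594)/15 = 1.260380
T_{3}^{(3)} = 1.260380 + (1.260380 − 1.260574)/63 = 1.260377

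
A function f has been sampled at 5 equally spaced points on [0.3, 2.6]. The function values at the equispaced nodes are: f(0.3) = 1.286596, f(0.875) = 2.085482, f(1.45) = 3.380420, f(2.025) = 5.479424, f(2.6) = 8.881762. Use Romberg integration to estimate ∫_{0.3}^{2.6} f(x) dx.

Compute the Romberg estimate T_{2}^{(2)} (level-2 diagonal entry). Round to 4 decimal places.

9.0421

T_{0}^{(0)} (trapezoid, 1 panel, h=2.3000): 11.693612
T_{1}^{(0)} (trapezoid, 2 panels, h=1.1500): 9.734289
T_{2}^{(0)} (trapezoid, 4 panels, h=0.5750): 9.216965
T_{1}^{(1)} = 9.734289 + (9.734289 − 11.693612)/3 = 9.081181
T_{2}^{(1)} = 9.216965 + (9.216965 − 9.734289)/3 = 9.044524
T_{2}^{(2)} = 9.044524 + (9.044524 − 9.081181)/15 = 9.042080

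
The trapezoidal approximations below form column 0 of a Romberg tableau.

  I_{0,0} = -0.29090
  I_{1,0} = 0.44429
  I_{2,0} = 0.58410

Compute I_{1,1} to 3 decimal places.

I_{1,1} = 0.44429 + (0.44429 − (-0.29090))/3 = 0.68935

0.689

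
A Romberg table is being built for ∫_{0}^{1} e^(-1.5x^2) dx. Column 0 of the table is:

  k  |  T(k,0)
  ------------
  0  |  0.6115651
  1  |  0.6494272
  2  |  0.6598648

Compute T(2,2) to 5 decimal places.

0.66343

Richardson extrapolation on the trapezoidal column (denominator 4−1=3):
T(1,1) = 0.6494272 + (0.6494272 − 0.6115651)/3 = 0.6620479
T(2,1) = (4·0.6598648 − 0.6494272) / 3 = 0.6633440
T(2,2) = (16·0.6633440 − 0.6620479) / 15 = 0.6634304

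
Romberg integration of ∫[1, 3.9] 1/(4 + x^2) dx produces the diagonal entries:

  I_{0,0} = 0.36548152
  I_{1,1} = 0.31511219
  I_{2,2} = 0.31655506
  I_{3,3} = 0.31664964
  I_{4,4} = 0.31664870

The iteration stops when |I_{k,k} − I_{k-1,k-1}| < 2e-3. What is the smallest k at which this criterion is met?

k = 2

|I_{1,1} − I_{0,0}| = 0.05036933 ≥ 2e-3
|I_{2,2} − I_{1,1}| = 0.00144287 < 2e-3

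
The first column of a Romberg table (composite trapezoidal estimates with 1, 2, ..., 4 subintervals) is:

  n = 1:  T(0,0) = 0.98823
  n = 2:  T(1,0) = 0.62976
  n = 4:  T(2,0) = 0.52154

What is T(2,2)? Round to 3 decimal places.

0.484

Richardson extrapolation on the trapezoidal column (denominator 4−1=3):
T(1,1) = 0.62976 + (0.62976 − 0.98823)/3 = 0.51027
T(2,1) = 0.52154 + (0.52154 − 0.62976)/3 = 0.48547
T(2,2) = (16·0.48547 − 0.51027) / 15 = 0.48382
(Column j=1 coincides with Simpson's rule on the same nodes.)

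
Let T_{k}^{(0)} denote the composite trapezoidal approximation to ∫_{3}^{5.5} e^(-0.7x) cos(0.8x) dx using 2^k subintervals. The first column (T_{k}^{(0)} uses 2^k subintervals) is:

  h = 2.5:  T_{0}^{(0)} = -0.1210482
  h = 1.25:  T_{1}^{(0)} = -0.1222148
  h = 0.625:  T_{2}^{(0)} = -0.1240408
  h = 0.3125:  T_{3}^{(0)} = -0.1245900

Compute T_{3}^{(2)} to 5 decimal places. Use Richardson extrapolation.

T_{2}^{(1)} = -0.1240408 + (-0.1240408 − (-0.1222148))/3 = -0.1246495
T_{3}^{(1)} = -0.1245900 + (-0.1245900 − (-0.1240408))/3 = -0.1247731
T_{3}^{(2)} = (16·(-0.1247731) − (-0.1246495)) / 15 = -0.1247813

-0.12478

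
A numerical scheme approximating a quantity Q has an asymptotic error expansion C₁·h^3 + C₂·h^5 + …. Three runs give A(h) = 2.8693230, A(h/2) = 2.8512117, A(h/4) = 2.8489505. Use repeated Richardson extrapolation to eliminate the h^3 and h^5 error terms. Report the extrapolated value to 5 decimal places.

First eliminate the h^3 term (factor 2^3 = 8):
  B₁ = (8·2.8512117 − 2.8693230)/7 = 2.8486244
  B₂ = (8·2.8489505 − 2.8512117)/7 = 2.8486275
Then eliminate the h^5 term (factor 2^5 = 32):
  (32·2.8486275 − 2.8486244)/31 = 2.8486276

2.84863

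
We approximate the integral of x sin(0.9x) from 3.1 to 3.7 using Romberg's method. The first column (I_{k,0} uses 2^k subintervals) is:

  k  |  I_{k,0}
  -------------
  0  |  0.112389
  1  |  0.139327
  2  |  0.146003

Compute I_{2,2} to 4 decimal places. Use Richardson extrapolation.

Richardson extrapolation on the trapezoidal column (denominator 4−1=3):
I_{1,1} = 0.139327 + (0.139327 − 0.112389)/3 = 0.148306
I_{2,1} = (4·0.146003 − 0.139327) / 3 = 0.148228
I_{2,2} = (16·0.148228 − 0.148306) / 15 = 0.148223

0.1482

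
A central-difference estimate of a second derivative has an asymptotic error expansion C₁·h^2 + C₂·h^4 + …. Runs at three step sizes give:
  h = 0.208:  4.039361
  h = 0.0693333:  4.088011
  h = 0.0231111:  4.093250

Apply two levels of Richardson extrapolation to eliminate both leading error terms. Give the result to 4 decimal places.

4.0939

First eliminate the h^2 term (factor 3^2 = 9):
  B₁ = (9·4.088011 − 4.039361)/8 = 4.094092
  B₂ = (9·4.093250 − 4.088011)/8 = 4.093905
Then eliminate the h^4 term (factor 3^4 = 81):
  (81·4.093905 − 4.094092)/80 = 4.093903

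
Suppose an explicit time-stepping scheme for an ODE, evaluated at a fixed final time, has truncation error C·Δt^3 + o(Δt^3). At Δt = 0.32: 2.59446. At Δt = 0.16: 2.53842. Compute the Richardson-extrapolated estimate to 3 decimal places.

2.530

The leading error scales as Δt^3; refining by a factor of 2 reduces it by 2^3 = 8.
Extrapolated value = (8·A(Δt/2) − A(Δt)) / (8 − 1)
= (8·2.53842 − 2.59446) / 7
= 17.71290 / 7 = 2.53041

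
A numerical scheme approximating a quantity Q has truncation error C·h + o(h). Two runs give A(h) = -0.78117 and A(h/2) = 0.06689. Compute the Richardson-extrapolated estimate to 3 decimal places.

0.915

The leading error scales as h; refining by a factor of 2 reduces it by 2^1 = 2.
Extrapolated value = (2·A(h/2) − A(h)) / (2 − 1)
= (2·0.06689 − (-0.78117)) / 1
= 0.91495 / 1 = 0.91495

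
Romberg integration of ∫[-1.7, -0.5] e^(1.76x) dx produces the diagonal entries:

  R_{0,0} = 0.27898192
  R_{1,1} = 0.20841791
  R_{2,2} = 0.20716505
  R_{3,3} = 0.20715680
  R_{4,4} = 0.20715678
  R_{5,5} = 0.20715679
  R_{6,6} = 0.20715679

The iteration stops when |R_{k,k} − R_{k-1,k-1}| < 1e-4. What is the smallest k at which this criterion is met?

|R_{1,1} − R_{0,0}| = 0.07056401 ≥ 1e-4
|R_{2,2} − R_{1,1}| = 0.00125286 ≥ 1e-4
|R_{3,3} − R_{2,2}| = 0.00000825 < 1e-4

k = 3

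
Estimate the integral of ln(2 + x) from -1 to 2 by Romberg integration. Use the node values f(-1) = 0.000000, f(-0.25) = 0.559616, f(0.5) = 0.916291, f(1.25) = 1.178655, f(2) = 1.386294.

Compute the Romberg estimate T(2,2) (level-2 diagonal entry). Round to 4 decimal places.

T(0,0) (trapezoid, 1 panel, h=3.0000): 2.079441
T(1,0) (trapezoid, 2 panels, h=1.5000): 2.414157
T(2,0) (trapezoid, 4 panels, h=0.7500): 2.510782
T(1,1) = 2.414157 + (2.414157 − 2.079441)/3 = 2.525729
T(2,1) = 2.510782 + (2.510782 − 2.414157)/3 = 2.542990
T(2,2) = 2.542990 + (2.542990 − 2.525729)/15 = 2.544141

2.5441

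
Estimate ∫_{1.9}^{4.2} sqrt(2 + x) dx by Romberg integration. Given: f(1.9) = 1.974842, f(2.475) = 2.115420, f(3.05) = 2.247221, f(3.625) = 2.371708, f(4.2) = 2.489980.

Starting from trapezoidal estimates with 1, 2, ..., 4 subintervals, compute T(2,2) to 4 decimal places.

T(0,0) (trapezoid, 1 panel, h=2.3000): 5.134545
T(1,0) (trapezoid, 2 panels, h=1.1500): 5.151577
T(2,0) (trapezoid, 4 panels, h=0.5750): 5.155887
T(1,1) = 5.151577 + (5.151577 − 5.134545)/3 = 5.157254
T(2,1) = 5.155887 + (5.155887 − 5.151577)/3 = 5.157324
T(2,2) = 5.157324 + (5.157324 − 5.157254)/15 = 5.157329

5.1573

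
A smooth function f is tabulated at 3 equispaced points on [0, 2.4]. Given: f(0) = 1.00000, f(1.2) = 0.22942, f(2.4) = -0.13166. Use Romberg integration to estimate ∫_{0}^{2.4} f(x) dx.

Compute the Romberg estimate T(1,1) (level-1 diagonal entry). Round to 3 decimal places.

T(0,0) (trapezoid, 1 panel, h=2.4000): 1.04201
T(1,0) (trapezoid, 2 panels, h=1.2000): 0.79631
T(1,1) = 0.79631 + (0.79631 − 1.04201)/3 = 0.71441

0.714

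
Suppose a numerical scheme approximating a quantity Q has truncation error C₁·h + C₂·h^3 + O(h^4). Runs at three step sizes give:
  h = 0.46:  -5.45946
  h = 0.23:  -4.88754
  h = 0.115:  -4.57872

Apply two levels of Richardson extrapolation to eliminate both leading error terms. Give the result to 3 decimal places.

-4.263

First eliminate the h term (factor 2^1 = 2):
  B₁ = (2·(-4.88754) − (-5.45946))/1 = -4.31562
  B₂ = (2·(-4.57872) − (-4.88754))/1 = -4.26990
Then eliminate the h^3 term (factor 2^3 = 8):
  (8·(-4.26990) − (-4.31562))/7 = -4.26337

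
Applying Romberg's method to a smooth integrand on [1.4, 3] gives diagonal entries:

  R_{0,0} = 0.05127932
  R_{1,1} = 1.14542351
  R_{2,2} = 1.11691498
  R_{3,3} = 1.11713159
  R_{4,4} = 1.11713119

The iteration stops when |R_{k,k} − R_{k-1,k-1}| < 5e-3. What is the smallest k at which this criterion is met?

|R_{1,1} − R_{0,0}| = 1.09414419 ≥ 5e-3
|R_{2,2} − R_{1,1}| = 0.02850853 ≥ 5e-3
|R_{3,3} − R_{2,2}| = 0.00021661 < 5e-3

k = 3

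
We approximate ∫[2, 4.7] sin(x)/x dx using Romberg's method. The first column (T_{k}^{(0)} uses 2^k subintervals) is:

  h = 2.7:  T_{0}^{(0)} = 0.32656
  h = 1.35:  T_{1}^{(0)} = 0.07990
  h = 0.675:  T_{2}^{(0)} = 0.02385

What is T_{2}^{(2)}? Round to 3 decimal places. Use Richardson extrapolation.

T_{1}^{(1)} = (4·0.07990 − 0.32656) / 3 = -0.00232
T_{2}^{(1)} = 0.02385 + (0.02385 − 0.07990)/3 = 0.00517
T_{2}^{(2)} = (16·0.00517 − (-0.00232)) / 15 = 0.00567

0.006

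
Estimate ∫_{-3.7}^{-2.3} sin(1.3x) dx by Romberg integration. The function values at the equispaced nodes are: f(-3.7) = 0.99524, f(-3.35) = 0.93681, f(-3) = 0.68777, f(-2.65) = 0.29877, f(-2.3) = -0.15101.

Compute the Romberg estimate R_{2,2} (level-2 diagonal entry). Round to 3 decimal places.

0.835

R_{0,0} (trapezoid, 1 panel, h=1.4000): 0.59096
R_{1,0} (trapezoid, 2 panels, h=0.7000): 0.77692
R_{2,0} (trapezoid, 4 panels, h=0.3500): 0.82091
R_{1,1} = 0.77692 + (0.77692 − 0.59096)/3 = 0.83891
R_{2,1} = 0.82091 + (0.82091 − 0.77692)/3 = 0.83557
R_{2,2} = 0.83557 + (0.83557 − 0.83891)/15 = 0.83535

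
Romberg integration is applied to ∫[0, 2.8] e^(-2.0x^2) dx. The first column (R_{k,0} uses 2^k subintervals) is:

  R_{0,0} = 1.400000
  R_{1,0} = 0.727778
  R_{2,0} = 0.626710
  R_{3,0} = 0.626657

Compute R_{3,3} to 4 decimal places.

0.6294

R_{1,1} = 0.727778 + (0.727778 − 1.400000)/3 = 0.503704
R_{2,1} = 0.626710 + (0.626710 − 0.727778)/3 = 0.593021
R_{3,1} = 0.626657 + (0.626657 − 0.626710)/3 = 0.626639
R_{2,2} = 0.593021 + (0.593021 − 0.503704)/15 = 0.598975
R_{3,2} = (16·0.626639 − 0.593021) / 15 = 0.628880
R_{3,3} = (64·0.628880 − 0.598975) / 63 = 0.629355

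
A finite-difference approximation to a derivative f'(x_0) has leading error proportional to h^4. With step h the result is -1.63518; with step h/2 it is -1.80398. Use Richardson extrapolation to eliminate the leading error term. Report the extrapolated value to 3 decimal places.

-1.815

The leading error scales as h^4; refining by a factor of 2 reduces it by 2^4 = 16.
Extrapolated value = (16·A(h/2) − A(h)) / (16 − 1)
= (16·(-1.80398) − (-1.63518)) / 15
= -27.22850 / 15 = -1.81523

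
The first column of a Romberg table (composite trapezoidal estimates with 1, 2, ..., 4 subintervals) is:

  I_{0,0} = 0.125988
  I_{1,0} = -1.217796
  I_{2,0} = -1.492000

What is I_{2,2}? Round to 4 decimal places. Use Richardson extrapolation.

-1.5779

Richardson extrapolation on the trapezoidal column (denominator 4−1=3):
I_{1,1} = -1.217796 + (-1.217796 − 0.125988)/3 = -1.665724
I_{2,1} = (4·(-1.492000) − (-1.217796)) / 3 = -1.583401
I_{2,2} = -1.583401 + (-1.583401 − (-1.665724))/15 = -1.577913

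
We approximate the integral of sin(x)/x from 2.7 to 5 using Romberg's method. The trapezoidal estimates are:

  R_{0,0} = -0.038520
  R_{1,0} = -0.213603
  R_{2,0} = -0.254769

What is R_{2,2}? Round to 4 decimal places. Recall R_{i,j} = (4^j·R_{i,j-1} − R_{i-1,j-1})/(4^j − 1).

R_{1,1} = (4·(-0.213603) − (-0.038520)) / 3 = -0.271964
R_{2,1} = -0.254769 + (-0.254769 − (-0.213603))/3 = -0.268491
R_{2,2} = -0.268491 + (-0.268491 − (-0.271964))/15 = -0.268259

-0.2683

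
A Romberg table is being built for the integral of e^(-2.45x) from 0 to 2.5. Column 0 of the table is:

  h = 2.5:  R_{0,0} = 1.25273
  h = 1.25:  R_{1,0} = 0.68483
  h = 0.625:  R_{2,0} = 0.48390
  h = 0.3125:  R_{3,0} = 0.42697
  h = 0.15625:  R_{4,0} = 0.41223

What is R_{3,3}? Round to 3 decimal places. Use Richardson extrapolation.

Richardson extrapolation on the trapezoidal column (denominator 4−1=3):
R_{1,1} = 0.68483 + (0.68483 − 1.25273)/3 = 0.49553
R_{2,1} = (4·0.48390 − 0.68483) / 3 = 0.41692
R_{3,1} = 0.42697 + (0.42697 − 0.48390)/3 = 0.40799
R_{2,2} = 0.41692 + (0.41692 − 0.49553)/15 = 0.41168
R_{3,2} = (16·0.40799 − 0.41692) / 15 = 0.40739
R_{3,3} = 0.40739 + (0.40739 − 0.41168)/63 = 0.40732
(Column j=1 coincides with Simpson's rule on the same nodes.)

0.407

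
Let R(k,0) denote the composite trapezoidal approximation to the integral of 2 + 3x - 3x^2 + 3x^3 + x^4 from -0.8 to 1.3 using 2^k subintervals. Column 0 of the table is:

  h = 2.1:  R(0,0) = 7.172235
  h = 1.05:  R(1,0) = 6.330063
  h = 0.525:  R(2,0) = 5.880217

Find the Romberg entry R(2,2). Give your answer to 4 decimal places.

5.7090

Richardson extrapolation on the trapezoidal column (denominator 4−1=3):
R(1,1) = 6.330063 + (6.330063 − 7.172235)/3 = 6.049339
R(2,1) = (4·5.880217 − 6.330063) / 3 = 5.730268
R(2,2) = (16·5.730268 − 6.049339) / 15 = 5.708997
(Column j=1 coincides with Simpson's rule on the same nodes.)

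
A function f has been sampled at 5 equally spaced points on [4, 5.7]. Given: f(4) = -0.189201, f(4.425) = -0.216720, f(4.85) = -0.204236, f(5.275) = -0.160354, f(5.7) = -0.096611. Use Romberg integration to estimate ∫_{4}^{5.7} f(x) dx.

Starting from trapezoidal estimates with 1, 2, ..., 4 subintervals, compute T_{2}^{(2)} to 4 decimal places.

T_{0}^{(0)} (trapezoid, 1 panel, h=1.7000): -0.242940
T_{1}^{(0)} (trapezoid, 2 panels, h=0.8500): -0.295071
T_{2}^{(0)} (trapezoid, 4 panels, h=0.4250): -0.307792
T_{1}^{(1)} = -0.295071 + (-0.295071 − (-0.242940))/3 = -0.312448
T_{2}^{(1)} = -0.307792 + (-0.307792 − (-0.295071))/3 = -0.312032
T_{2}^{(2)} = -0.312032 + (-0.312032 − (-0.312448))/15 = -0.312004

-0.3120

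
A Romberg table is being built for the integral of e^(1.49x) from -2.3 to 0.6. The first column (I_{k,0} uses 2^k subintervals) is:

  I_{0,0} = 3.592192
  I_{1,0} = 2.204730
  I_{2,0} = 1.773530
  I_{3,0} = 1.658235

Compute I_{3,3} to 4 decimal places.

1.6191

Richardson extrapolation on the trapezoidal column (denominator 4−1=3):
I_{1,1} = (4·2.204730 − 3.592192) / 3 = 1.742243
I_{2,1} = 1.773530 + (1.773530 − 2.204730)/3 = 1.629797
I_{3,1} = (4·1.658235 − 1.773530) / 3 = 1.619803
I_{2,2} = (16·1.629797 − 1.742243) / 15 = 1.622301
I_{3,2} = (16·1.619803 − 1.629797) / 15 = 1.619137
I_{3,3} = 1.619137 + (1.619137 − 1.622301)/63 = 1.619087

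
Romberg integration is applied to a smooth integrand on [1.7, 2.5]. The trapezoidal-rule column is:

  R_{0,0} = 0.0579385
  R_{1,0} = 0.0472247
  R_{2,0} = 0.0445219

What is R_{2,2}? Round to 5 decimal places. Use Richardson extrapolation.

Richardson extrapolation on the trapezoidal column (denominator 4−1=3):
R_{1,1} = (4·0.0472247 − 0.0579385) / 3 = 0.0436534
R_{2,1} = 0.0445219 + (0.0445219 − 0.0472247)/3 = 0.0436210
R_{2,2} = (16·0.0436210 − 0.0436534) / 15 = 0.0436188

0.04362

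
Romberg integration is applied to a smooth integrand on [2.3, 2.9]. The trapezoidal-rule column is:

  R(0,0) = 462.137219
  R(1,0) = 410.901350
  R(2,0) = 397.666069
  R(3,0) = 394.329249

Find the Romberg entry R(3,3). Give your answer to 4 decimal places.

393.2145

R(1,1) = 410.901350 + (410.901350 − 462.137219)/3 = 393.822727
R(2,1) = 397.666069 + (397.666069 − 410.901350)/3 = 393.254309
R(3,1) = (4·394.329249 − 397.666069) / 3 = 393.216976
R(2,2) = (16·393.254309 − 393.822727) / 15 = 393.216414
R(3,2) = 393.216976 + (393.216976 − 393.254309)/15 = 393.214487
R(3,3) = 393.214487 + (393.214487 − 393.216414)/63 = 393.214456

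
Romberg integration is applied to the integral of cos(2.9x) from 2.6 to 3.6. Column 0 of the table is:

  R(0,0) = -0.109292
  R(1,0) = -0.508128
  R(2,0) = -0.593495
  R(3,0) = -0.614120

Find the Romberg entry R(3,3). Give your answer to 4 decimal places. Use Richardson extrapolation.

-0.6209

R(1,1) = (4·(-0.508128) − (-0.109292)) / 3 = -0.641073
R(2,1) = (4·(-0.593495) − (-0.508128)) / 3 = -0.621951
R(3,1) = -0.614120 + (-0.614120 − (-0.593495))/3 = -0.620995
R(2,2) = -0.621951 + (-0.621951 − (-0.641073))/15 = -0.620676
R(3,2) = (16·(-0.620995) − (-0.621951)) / 15 = -0.620931
R(3,3) = -0.620931 + (-0.620931 − (-0.620676))/63 = -0.620935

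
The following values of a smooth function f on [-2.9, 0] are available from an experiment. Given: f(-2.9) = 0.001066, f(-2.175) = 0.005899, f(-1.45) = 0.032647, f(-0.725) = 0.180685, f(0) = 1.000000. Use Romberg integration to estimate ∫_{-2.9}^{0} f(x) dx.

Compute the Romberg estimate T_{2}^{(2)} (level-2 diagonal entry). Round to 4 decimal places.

T_{0}^{(0)} (trapezoid, 1 panel, h=2.9000): 1.451546
T_{1}^{(0)} (trapezoid, 2 panels, h=1.4500): 0.773111
T_{2}^{(0)} (trapezoid, 4 panels, h=0.7250): 0.521829
T_{1}^{(1)} = 0.773111 + (0.773111 − 1.451546)/3 = 0.546966
T_{2}^{(1)} = 0.521829 + (0.521829 − 0.773111)/3 = 0.438068
T_{2}^{(2)} = 0.438068 + (0.438068 − 0.546966)/15 = 0.430808

0.4308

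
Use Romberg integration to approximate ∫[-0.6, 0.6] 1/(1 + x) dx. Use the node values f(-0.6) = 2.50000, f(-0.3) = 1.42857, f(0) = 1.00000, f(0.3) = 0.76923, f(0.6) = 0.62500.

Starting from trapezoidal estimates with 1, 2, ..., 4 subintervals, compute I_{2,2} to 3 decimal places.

I_{0,0} (trapezoid, 1 panel, h=1.2000): 1.87500
I_{1,0} (trapezoid, 2 panels, h=0.6000): 1.53750
I_{2,0} (trapezoid, 4 panels, h=0.3000): 1.42809
I_{1,1} = 1.53750 + (1.53750 − 1.87500)/3 = 1.42500
I_{2,1} = 1.42809 + (1.42809 − 1.53750)/3 = 1.39162
I_{2,2} = 1.39162 + (1.39162 − 1.42500)/15 = 1.38939

1.389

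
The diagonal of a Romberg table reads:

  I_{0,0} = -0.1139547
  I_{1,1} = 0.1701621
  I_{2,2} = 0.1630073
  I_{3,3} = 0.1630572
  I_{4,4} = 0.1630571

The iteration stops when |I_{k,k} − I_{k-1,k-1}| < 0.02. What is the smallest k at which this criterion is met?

k = 2

|I_{1,1} − I_{0,0}| = 0.2841168 ≥ 0.02
|I_{2,2} − I_{1,1}| = 0.0071548 < 0.02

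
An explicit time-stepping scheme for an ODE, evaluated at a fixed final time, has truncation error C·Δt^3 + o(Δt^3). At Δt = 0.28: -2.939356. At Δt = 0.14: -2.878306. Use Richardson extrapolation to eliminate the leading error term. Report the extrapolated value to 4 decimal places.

-2.8696

Extrapolated value = (8·A(Δt/2) − A(Δt)) / (8 − 1)
= (8·(-2.878306) − (-2.939356)) / 7
= -20.087092 / 7 = -2.869585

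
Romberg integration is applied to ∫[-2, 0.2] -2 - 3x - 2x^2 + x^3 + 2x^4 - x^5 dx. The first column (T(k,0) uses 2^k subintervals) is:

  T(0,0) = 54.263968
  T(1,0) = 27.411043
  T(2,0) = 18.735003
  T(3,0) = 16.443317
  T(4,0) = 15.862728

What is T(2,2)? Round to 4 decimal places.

Richardson extrapolation on the trapezoidal column (denominator 4−1=3):
T(1,1) = (4·27.411043 − 54.263968) / 3 = 18.460068
T(2,1) = 18.735003 + (18.735003 − 27.411043)/3 = 15.842990
T(2,2) = (16·15.842990 − 18.460068) / 15 = 15.668518

15.6685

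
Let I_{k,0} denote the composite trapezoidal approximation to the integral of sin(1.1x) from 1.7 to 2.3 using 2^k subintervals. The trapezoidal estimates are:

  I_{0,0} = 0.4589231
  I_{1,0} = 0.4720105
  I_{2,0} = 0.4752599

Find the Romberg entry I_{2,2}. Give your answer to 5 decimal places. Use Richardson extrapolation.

I_{1,1} = 0.4720105 + (0.4720105 − 0.4589231)/3 = 0.4763730
I_{2,1} = 0.4752599 + (0.4752599 − 0.4720105)/3 = 0.4763430
I_{2,2} = 0.4763430 + (0.4763430 − 0.4763730)/15 = 0.4763410

0.47634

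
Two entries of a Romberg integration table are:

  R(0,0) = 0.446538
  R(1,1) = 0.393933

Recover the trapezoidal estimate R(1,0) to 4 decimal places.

From R(1,1) = (4·R(1,0) − R(0,0))/3, solve for R(1,0):
4·R(1,0) = 3·0.393933 + 0.446538 = 1.628337
R(1,0) = 0.407084

0.4071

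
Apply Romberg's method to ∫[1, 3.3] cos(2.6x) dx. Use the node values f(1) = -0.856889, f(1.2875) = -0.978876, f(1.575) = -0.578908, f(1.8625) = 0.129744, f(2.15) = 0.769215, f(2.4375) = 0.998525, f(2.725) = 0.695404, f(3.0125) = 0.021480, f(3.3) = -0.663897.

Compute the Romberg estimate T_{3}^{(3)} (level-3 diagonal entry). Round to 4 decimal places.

0.0898

T_{0}^{(0)} (trapezoid, 1 panel, h=2.3000): -1.748904
T_{1}^{(0)} (trapezoid, 2 panels, h=1.1500): 0.010145
T_{2}^{(0)} (trapezoid, 4 panels, h=0.5750): 0.072058
T_{3}^{(0)} (trapezoid, 8 panels, h=0.2875): 0.085155
T_{1}^{(1)} = 0.010145 + (0.010145 − (-1.748904))/3 = 0.596495
T_{2}^{(1)} = 0.072058 + (0.072058 − 0.010145)/3 = 0.092696
T_{3}^{(1)} = 0.085155 + (0.085155 − 0.072058)/3 = 0.089521
T_{2}^{(2)} = 0.092696 + (0.092696 − 0.596495)/15 = 0.059109
T_{3}^{(2)} = 0.089521 + (0.089521 − 0.092696)/15 = 0.089309
T_{3}^{(3)} = 0.089309 + (0.089309 − 0.059109)/63 = 0.089788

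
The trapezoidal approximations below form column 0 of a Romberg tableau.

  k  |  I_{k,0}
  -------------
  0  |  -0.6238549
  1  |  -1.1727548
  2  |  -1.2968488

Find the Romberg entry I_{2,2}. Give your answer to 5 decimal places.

Richardson extrapolation on the trapezoidal column (denominator 4−1=3):
I_{1,1} = (4·(-1.1727548) − (-0.6238549)) / 3 = -1.3557214
I_{2,1} = -1.2968488 + (-1.2968488 − (-1.1727548))/3 = -1.3382135
I_{2,2} = (16·(-1.3382135) − (-1.3557214)) / 15 = -1.3370463

-1.33705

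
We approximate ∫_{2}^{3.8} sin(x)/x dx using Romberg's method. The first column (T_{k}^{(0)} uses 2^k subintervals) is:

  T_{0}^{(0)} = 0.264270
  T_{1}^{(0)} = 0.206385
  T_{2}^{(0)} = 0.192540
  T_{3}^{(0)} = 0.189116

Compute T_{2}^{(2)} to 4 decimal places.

0.1880

Richardson extrapolation on the trapezoidal column (denominator 4−1=3):
T_{1}^{(1)} = 0.206385 + (0.206385 − 0.264270)/3 = 0.187090
T_{2}^{(1)} = (4·0.192540 − 0.206385) / 3 = 0.187925
T_{2}^{(2)} = (16·0.187925 − 0.187090) / 15 = 0.187981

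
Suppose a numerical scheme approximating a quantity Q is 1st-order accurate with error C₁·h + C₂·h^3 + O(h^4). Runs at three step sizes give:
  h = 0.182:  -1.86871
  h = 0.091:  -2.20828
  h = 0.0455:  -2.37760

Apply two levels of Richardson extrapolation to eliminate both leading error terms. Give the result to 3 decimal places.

-2.547

First eliminate the h term (factor 2^1 = 2):
  B₁ = (2·(-2.20828) − (-1.86871))/1 = -2.54785
  B₂ = (2·(-2.37760) − (-2.20828))/1 = -2.54692
Then eliminate the h^3 term (factor 2^3 = 8):
  (8·(-2.54692) − (-2.54785))/7 = -2.54679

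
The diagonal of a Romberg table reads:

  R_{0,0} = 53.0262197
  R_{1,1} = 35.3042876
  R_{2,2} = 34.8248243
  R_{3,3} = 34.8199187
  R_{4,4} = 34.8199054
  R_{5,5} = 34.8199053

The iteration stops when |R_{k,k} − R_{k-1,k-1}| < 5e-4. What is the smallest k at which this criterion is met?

k = 4

|R_{1,1} − R_{0,0}| = 17.7219321 ≥ 5e-4
|R_{2,2} − R_{1,1}| = 0.4794633 ≥ 5e-4
|R_{3,3} − R_{2,2}| = 0.0049056 ≥ 5e-4
|R_{4,4} − R_{3,3}| = 0.0000133 < 5e-4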